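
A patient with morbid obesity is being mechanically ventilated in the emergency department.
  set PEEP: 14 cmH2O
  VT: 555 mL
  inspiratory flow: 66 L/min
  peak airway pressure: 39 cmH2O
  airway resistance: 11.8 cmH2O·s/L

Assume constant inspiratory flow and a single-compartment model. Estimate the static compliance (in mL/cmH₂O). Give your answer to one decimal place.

Flow: 66 L/min ÷ 60 = 1.1 L/s.
Equation of motion (constant flow): PIP = Vt/C + R·V̇ + PEEP.
Vt/C = PIP − R·V̇ − PEEP = 39 − 11.8×1.1 − 14 = 39 − 12.98 − 14 = 12.02 cmH2O.
C = Vt / 12.02 = 555 / 12.02 = 46.173 mL/cmH2O.

46.2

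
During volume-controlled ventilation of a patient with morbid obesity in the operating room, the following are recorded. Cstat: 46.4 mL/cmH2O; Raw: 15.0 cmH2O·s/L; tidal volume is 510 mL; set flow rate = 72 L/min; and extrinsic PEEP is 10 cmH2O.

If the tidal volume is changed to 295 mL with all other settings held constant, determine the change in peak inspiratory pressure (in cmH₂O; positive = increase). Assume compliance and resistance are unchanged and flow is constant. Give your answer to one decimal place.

-4.6

PIP = Vt/C + R·V̇ + PEEP (constant-flow equation of motion).
Only the elastic term changes: ΔPIP = ΔVt / C = (295 − 510) / 46.4 = -4.634 cmH2O.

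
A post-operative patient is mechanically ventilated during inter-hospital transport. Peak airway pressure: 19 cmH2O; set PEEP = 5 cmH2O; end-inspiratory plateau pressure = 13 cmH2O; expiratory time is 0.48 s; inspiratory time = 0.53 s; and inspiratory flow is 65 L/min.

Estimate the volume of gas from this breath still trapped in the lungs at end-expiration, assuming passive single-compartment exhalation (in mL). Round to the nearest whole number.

172

Flow: 65 L/min ÷ 60 = 1.0833 L/s.
Vt = flow × Ti = 1.0833 L/s × 0.53 s × 1000 mL/L = 574.15 mL.
R = (PIP − Pplat)/V̇ = (19 − 13) / 1.0833 = 6.0/1.0833 = 5.539 cmH2O·s/L.
C = Vt/(Pplat − PEEP) = 574.15 / (13 − 5) = 574.15/8.0 = 71.769 mL/cmH2O.
τ = R × C = 5.539 × 0.07177 L/cmH2O = 0.3975 s.
Fraction remaining = e^(−Te/τ) = e^(−0.48/0.3975) = 0.2989.
Trapped volume = 574.15 × 0.2989 = 171.61 mL.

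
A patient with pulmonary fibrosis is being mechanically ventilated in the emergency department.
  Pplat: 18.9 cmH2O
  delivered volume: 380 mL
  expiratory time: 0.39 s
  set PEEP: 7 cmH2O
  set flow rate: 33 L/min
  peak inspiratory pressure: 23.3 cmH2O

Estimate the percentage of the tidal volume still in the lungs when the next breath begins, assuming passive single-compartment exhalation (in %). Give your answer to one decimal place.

Flow: 33 L/min ÷ 60 = 0.55 L/s.
R = (PIP − Pplat)/V̇ = (23.3 − 18.9) / 0.55 = 4.4/0.55 = 8.0 cmH2O·s/L.
C = Vt/(Pplat − PEEP) = 380.0 / (18.9 − 7) = 380.0/11.9 = 31.933 mL/cmH2O.
τ = R × C = 8.0 × 0.03193 L/cmH2O = 0.2554 s.
Fraction remaining at end-expiration = e^(−Te/τ) = e^(−0.39/0.2554) = 0.2172 → 21.72%.

21.7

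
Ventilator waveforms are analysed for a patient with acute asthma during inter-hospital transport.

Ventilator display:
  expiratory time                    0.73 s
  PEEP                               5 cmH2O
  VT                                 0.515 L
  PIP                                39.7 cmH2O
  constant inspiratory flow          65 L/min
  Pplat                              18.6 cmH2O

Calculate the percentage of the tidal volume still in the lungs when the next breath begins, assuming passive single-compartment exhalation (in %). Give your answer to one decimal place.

37.2

Flow: 65 L/min ÷ 60 = 1.0833 L/s.
R = (PIP − Pplat)/V̇ = (39.7 − 18.6) / 1.0833 = 21.1/1.0833 = 19.478 cmH2O·s/L.
C = Vt/(Pplat − PEEP) = 515.0 / (18.6 − 5) = 515.0/13.6 = 37.868 mL/cmH2O.
τ = R × C = 19.478 × 0.03787 L/cmH2O = 0.7376 s.
Fraction remaining at end-expiration = e^(−Te/τ) = e^(−0.73/0.7376) = 0.3717 → 37.17%.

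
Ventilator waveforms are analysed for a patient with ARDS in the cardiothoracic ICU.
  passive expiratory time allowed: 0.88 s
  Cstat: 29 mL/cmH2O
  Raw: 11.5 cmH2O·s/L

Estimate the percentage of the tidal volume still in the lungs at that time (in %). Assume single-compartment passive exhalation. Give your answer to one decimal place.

7.1

τ = R × C = 11.5 × 29 mL/cmH2O = 11.5 × 0.029 L/cmH2O = 0.3335 s.
Passive exhalation: V(t)/V₀ = e^(−t/τ) = e^(−0.88/0.3335) = 0.07146.
Fraction remaining = 0.07146 → 7.146%.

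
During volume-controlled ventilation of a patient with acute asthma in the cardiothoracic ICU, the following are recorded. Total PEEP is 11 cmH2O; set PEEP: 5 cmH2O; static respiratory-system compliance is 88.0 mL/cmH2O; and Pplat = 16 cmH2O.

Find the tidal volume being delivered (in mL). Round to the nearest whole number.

End-expiratory occlusion gives total PEEP = 11 cmH2O (intrinsic PEEP = 11 − 5 = 6). Use total PEEP for the elastic gradient.
Vt = Cstat × (Pplat − PEEPtotal) = 88.0 × (16 − 11) = 88.0 × 5.0 = 440.0 mL.

440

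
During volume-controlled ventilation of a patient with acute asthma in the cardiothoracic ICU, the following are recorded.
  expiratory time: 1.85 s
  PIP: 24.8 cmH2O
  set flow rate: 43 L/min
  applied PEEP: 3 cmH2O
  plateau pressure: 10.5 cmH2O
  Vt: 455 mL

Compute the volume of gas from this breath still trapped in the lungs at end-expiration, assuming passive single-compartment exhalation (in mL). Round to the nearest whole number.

99

Flow: 43 L/min ÷ 60 = 0.7167 L/s.
R = (PIP − Pplat)/V̇ = (24.8 − 10.5) / 0.7167 = 14.3/0.7167 = 19.953 cmH2O·s/L.
C = Vt/(Pplat − PEEP) = 455.0 / (10.5 − 3) = 455.0/7.5 = 60.667 mL/cmH2O.
τ = R × C = 19.953 × 0.06067 L/cmH2O = 1.211 s.
Fraction remaining = e^(−Te/τ) = e^(−1.85/1.211) = 0.217.
Trapped volume = 455.0 × 0.217 = 98.735 mL.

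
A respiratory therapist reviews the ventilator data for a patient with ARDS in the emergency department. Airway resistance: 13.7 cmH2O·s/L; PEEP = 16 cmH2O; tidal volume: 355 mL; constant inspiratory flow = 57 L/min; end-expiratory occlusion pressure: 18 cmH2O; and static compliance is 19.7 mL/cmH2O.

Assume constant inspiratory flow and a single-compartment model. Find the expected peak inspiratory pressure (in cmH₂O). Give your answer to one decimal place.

Flow: 57 L/min ÷ 60 = 0.95 L/s.
Total PEEP = 18 cmH2O (set 16 + intrinsic 2); this is the baseline alveolar pressure.
Equation of motion (constant flow): PIP = Vt/C + R·V̇ + PEEP.
PIP = 355/19.7 + 13.7×0.95 + 18 = 18.02 + 13.015 + 18 = 49.035 cmH2O.

49.0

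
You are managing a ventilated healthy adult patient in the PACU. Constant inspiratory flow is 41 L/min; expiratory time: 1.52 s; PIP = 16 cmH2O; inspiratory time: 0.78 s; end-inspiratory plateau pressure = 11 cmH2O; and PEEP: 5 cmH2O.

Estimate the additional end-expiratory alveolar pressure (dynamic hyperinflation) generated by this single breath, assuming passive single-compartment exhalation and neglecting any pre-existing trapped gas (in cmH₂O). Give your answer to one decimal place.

Flow: 41 L/min ÷ 60 = 0.6833 L/s.
Vt = flow × Ti = 0.6833 L/s × 0.78 s × 1000 mL/L = 532.97 mL.
R = (PIP − Pplat)/V̇ = (16 − 11) / 0.6833 = 5.0/0.6833 = 7.317 cmH2O·s/L.
C = Vt/(Pplat − PEEP) = 532.97 / (11 − 5) = 532.97/6.0 = 88.828 mL/cmH2O.
τ = R × C = 7.317 × 0.08883 L/cmH2O = 0.65 s.
Fraction remaining = e^(−Te/τ) = e^(−1.52/0.65) = 0.09648; trapped volume = 532.97 × 0.09648 = 51.421 mL.
Additional alveolar pressure from trapping ≈ V_trapped / C = 51.421 / 88.828 = 0.5789 cmH2O.

0.6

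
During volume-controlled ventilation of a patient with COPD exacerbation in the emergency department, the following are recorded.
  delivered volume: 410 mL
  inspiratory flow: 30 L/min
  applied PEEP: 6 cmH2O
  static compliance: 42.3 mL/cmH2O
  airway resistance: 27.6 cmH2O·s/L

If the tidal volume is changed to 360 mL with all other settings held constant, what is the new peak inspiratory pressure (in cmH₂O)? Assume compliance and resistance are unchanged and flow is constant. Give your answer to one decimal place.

Flow: 30 L/min ÷ 60 = 0.5 L/s.
PIP = Vt/C + R·V̇ + PEEP (constant-flow equation of motion).
Only the elastic term changes: ΔPIP = ΔVt / C = (360 − 410) / 42.3 = -1.182 cmH2O.
Original PIP = 410/42.3 + 27.6×0.5 + 6 = 29.493 cmH2O; new PIP = 29.493 + (-1.182) = 28.311 cmH2O.

28.3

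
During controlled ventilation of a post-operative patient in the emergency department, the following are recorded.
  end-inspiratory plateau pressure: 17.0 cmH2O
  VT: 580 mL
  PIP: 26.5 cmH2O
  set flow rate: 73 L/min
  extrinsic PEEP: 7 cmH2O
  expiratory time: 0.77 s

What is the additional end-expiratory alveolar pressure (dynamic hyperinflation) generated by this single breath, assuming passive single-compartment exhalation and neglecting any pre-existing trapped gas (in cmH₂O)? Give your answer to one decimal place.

Flow: 73 L/min ÷ 60 = 1.2167 L/s.
R = (PIP − Pplat)/V̇ = (26.5 − 17.0) / 1.2167 = 9.5/1.2167 = 7.808 cmH2O·s/L.
C = Vt/(Pplat − PEEP) = 580.0 / (17.0 − 7) = 580.0/10.0 = 58.0 mL/cmH2O.
τ = R × C = 7.808 × 0.058 L/cmH2O = 0.4529 s.
Fraction remaining = e^(−Te/τ) = e^(−0.77/0.4529) = 0.1827; trapped volume = 580.0 × 0.1827 = 105.97 mL.
Additional alveolar pressure from trapping ≈ V_trapped / C = 105.97 / 58.0 = 1.827 cmH2O.

1.8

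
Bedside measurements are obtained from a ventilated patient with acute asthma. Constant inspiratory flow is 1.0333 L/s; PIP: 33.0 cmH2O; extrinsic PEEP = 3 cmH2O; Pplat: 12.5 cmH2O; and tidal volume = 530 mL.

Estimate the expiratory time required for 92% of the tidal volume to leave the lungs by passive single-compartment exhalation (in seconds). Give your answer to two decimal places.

R = (PIP − Pplat)/V̇ = (33.0 − 12.5) / 1.0333 = 20.5/1.0333 = 19.839 cmH2O·s/L.
C = Vt/(Pplat − PEEP) = 530.0 / (12.5 − 3) = 530.0/9.5 = 55.789 mL/cmH2O.
τ = R × C = 19.839 × 0.05579 L/cmH2O = 1.107 s.
t = −τ·ln(1 − 0.92) = −1.107·ln(0.08) = 2.796 s.

2.80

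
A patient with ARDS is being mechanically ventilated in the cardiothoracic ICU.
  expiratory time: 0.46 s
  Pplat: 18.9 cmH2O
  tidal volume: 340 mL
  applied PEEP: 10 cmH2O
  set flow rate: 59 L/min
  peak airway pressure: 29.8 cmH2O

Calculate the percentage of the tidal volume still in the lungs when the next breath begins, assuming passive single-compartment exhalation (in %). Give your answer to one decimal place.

33.7

Flow: 59 L/min ÷ 60 = 0.9833 L/s.
R = (PIP − Pplat)/V̇ = (29.8 − 18.9) / 0.9833 = 10.9/0.9833 = 11.085 cmH2O·s/L.
C = Vt/(Pplat − PEEP) = 340.0 / (18.9 − 10) = 340.0/8.9 = 38.202 mL/cmH2O.
τ = R × C = 11.085 × 0.0382 L/cmH2O = 0.4234 s.
Fraction remaining at end-expiration = e^(−Te/τ) = e^(−0.46/0.4234) = 0.3374 → 33.74%.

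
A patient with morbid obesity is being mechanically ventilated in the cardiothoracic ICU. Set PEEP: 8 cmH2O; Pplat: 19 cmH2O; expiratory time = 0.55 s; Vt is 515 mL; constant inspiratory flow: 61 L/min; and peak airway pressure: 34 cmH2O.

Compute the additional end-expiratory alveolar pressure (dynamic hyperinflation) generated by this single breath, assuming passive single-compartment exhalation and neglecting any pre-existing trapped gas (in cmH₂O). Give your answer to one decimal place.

Flow: 61 L/min ÷ 60 = 1.0167 L/s.
R = (PIP − Pplat)/V̇ = (34 − 19) / 1.0167 = 15.0/1.0167 = 14.754 cmH2O·s/L.
C = Vt/(Pplat − PEEP) = 515.0 / (19 − 8) = 515.0/11.0 = 46.818 mL/cmH2O.
τ = R × C = 14.754 × 0.04682 L/cmH2O = 0.6908 s.
Fraction remaining = e^(−Te/τ) = e^(−0.55/0.6908) = 0.451; trapped volume = 515.0 × 0.451 = 232.27 mL.
Additional alveolar pressure from trapping ≈ V_trapped / C = 232.27 / 46.818 = 4.961 cmH2O.

5.0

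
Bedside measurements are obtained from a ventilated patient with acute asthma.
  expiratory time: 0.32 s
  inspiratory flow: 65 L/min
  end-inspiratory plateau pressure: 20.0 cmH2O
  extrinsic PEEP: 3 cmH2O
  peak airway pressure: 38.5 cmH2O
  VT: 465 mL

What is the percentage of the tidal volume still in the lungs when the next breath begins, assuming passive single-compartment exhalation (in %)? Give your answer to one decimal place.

50.4

Flow: 65 L/min ÷ 60 = 1.0833 L/s.
R = (PIP − Pplat)/V̇ = (38.5 − 20.0) / 1.0833 = 18.5/1.0833 = 17.077 cmH2O·s/L.
C = Vt/(Pplat − PEEP) = 465.0 / (20.0 − 3) = 465.0/17.0 = 27.353 mL/cmH2O.
τ = R × C = 17.077 × 0.02735 L/cmH2O = 0.4671 s.
Fraction remaining at end-expiration = e^(−Te/τ) = e^(−0.32/0.4671) = 0.5041 → 50.41%.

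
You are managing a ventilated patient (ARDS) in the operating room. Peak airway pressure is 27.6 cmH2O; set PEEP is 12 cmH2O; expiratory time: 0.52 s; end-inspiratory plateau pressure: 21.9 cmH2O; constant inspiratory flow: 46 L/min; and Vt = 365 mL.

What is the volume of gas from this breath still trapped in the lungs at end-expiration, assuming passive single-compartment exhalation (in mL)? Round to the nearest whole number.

55

Flow: 46 L/min ÷ 60 = 0.7667 L/s.
R = (PIP − Pplat)/V̇ = (27.6 − 21.9) / 0.7667 = 5.7/0.7667 = 7.434 cmH2O·s/L.
C = Vt/(Pplat − PEEP) = 365.0 / (21.9 − 12) = 365.0/9.9 = 36.869 mL/cmH2O.
τ = R × C = 7.434 × 0.03687 L/cmH2O = 0.2741 s.
Fraction remaining = e^(−Te/τ) = e^(−0.52/0.2741) = 0.15.
Trapped volume = 365.0 × 0.15 = 54.75 mL.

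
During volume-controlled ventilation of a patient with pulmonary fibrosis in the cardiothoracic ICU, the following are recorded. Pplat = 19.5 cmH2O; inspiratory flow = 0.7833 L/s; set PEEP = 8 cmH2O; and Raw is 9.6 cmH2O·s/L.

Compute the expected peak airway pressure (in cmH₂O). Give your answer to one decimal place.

PIP = Pplat + Raw × flow = 19.5 + 9.6 × 0.7833 = 19.5 + 7.52 = 27.02 cmH2O.

27.0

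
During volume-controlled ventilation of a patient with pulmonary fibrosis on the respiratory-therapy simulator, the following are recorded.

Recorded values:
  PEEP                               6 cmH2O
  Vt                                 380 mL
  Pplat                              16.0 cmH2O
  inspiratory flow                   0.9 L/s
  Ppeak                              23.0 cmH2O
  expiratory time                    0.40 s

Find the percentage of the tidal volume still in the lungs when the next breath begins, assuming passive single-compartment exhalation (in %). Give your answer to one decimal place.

25.8

R = (PIP − Pplat)/V̇ = (23.0 − 16.0) / 0.9 = 7.0/0.9 = 7.778 cmH2O·s/L.
C = Vt/(Pplat − PEEP) = 380.0 / (16.0 − 6) = 380.0/10.0 = 38.0 mL/cmH2O.
τ = R × C = 7.778 × 0.038 L/cmH2O = 0.2956 s.
Fraction remaining at end-expiration = e^(−Te/τ) = e^(−0.40/0.2956) = 0.2584 → 25.84%.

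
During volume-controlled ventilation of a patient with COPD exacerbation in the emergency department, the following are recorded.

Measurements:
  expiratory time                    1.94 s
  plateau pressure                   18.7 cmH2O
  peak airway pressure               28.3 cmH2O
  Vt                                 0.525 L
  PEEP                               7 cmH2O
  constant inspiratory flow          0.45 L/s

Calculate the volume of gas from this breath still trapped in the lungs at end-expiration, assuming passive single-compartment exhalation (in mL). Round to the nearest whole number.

69

R = (PIP − Pplat)/V̇ = (28.3 − 18.7) / 0.45 = 9.6/0.45 = 21.333 cmH2O·s/L.
C = Vt/(Pplat − PEEP) = 525.0 / (18.7 − 7) = 525.0/11.7 = 44.872 mL/cmH2O.
τ = R × C = 21.333 × 0.04487 L/cmH2O = 0.9572 s.
Fraction remaining = e^(−Te/τ) = e^(−1.94/0.9572) = 0.1318.
Trapped volume = 525.0 × 0.1318 = 69.195 mL.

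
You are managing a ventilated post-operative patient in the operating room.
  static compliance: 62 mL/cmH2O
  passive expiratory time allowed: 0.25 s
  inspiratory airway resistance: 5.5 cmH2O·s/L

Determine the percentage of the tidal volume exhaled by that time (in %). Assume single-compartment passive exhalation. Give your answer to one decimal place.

τ = R × C = 5.5 × 62 mL/cmH2O = 5.5 × 0.062 L/cmH2O = 0.341 s.
Passive exhalation: V(t)/V₀ = e^(−t/τ) = e^(−0.25/0.341) = 0.4804.
Fraction exhaled = 1 − 0.4804 = 0.5196 → 51.96%.

52.0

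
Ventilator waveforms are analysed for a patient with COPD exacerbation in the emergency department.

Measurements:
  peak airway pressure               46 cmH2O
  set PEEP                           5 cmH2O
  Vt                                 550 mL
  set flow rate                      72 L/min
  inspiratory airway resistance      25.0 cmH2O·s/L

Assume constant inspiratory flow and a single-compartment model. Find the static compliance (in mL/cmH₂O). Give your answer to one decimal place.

50.0

Flow: 72 L/min ÷ 60 = 1.2 L/s.
Equation of motion (constant flow): PIP = Vt/C + R·V̇ + PEEP.
Vt/C = PIP − R·V̇ − PEEP = 46 − 25.0×1.2 − 5 = 46 − 30.0 − 5 = 11.0 cmH2O.
C = Vt / 11.0 = 550 / 11.0 = 50.0 mL/cmH2O.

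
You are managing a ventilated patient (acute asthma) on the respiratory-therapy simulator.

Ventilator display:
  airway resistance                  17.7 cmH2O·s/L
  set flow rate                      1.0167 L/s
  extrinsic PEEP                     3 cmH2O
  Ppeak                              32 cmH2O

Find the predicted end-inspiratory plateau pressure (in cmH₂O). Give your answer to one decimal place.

Pplat = PIP − Raw × flow = 32 − 17.7 × 1.0167 = 32 − 17.996 = 14.004 cmH2O.

14.0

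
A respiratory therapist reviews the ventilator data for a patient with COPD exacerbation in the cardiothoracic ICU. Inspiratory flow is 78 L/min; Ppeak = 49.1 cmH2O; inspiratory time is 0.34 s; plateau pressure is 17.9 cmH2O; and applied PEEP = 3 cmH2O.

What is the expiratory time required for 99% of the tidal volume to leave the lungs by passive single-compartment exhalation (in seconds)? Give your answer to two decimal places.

3.28

Flow: 78 L/min ÷ 60 = 1.3 L/s.
Vt = flow × Ti = 1.3 L/s × 0.34 s × 1000 mL/L = 442.0 mL.
R = (PIP − Pplat)/V̇ = (49.1 − 17.9) / 1.3 = 31.2/1.3 = 24.0 cmH2O·s/L.
C = Vt/(Pplat − PEEP) = 442.0 / (17.9 − 3) = 442.0/14.9 = 29.664 mL/cmH2O.
τ = R × C = 24.0 × 0.02966 L/cmH2O = 0.7118 s.
t = −τ·ln(1 − 0.99) = −0.7118·ln(0.01) = 3.278 s.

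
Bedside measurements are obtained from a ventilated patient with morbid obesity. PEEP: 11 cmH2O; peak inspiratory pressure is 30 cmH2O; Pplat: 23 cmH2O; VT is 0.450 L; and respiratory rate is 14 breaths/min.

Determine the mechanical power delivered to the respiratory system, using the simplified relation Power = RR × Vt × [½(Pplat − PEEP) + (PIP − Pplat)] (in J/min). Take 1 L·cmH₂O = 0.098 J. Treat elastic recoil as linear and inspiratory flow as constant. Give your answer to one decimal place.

8.0

Per-breath work = Vt × [½(Pplat−PEEP) + (PIP−Pplat)] = 0.450 × [0.5×12.0 + 7.0] = 0.450 × 13.0 = 5.85 L·cmH2O.
Power = 14 × 5.85 = 81.9 L·cmH2O/min.
× 0.098 J/(L·cmH2O) → 8.026 J/min.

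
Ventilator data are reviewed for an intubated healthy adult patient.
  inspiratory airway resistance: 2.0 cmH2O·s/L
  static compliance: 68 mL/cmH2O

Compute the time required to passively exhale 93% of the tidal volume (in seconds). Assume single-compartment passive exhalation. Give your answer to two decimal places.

τ = R × C = 2.0 × 68 mL/cmH2O = 2.0 × 0.068 L/cmH2O = 0.136 s.
Exhaled fraction f = 1 − e^(−t/τ) → t = −τ·ln(1 − f) = −0.136·ln(0.07) = 0.3617 s.

0.36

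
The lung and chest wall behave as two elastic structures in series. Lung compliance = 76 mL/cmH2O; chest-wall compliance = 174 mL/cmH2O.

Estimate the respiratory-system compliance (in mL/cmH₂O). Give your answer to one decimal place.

Lung and chest wall are elastances in series: 1/Crs = 1/CL + 1/Ccw.
1/Crs = 1/76 + 1/174 = 0.01891.
Crs = 52.882 mL/cmH2O.

52.9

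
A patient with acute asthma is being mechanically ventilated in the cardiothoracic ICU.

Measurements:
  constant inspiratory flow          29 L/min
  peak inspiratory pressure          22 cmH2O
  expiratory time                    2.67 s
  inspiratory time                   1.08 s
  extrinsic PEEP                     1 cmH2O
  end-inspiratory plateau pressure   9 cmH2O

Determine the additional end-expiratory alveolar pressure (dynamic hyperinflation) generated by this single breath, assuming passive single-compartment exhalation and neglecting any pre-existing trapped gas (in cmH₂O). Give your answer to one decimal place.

1.7

Flow: 29 L/min ÷ 60 = 0.4833 L/s.
Vt = flow × Ti = 0.4833 L/s × 1.08 s × 1000 mL/L = 521.96 mL.
R = (PIP − Pplat)/V̇ = (22 − 9) / 0.4833 = 13.0/0.4833 = 26.898 cmH2O·s/L.
C = Vt/(Pplat − PEEP) = 521.96 / (9 − 1) = 521.96/8.0 = 65.245 mL/cmH2O.
τ = R × C = 26.898 × 0.06525 L/cmH2O = 1.755 s.
Fraction remaining = e^(−Te/τ) = e^(−2.67/1.755) = 0.2184; trapped volume = 521.96 × 0.2184 = 114.0 mL.
Additional alveolar pressure from trapping ≈ V_trapped / C = 114.0 / 65.245 = 1.747 cmH2O.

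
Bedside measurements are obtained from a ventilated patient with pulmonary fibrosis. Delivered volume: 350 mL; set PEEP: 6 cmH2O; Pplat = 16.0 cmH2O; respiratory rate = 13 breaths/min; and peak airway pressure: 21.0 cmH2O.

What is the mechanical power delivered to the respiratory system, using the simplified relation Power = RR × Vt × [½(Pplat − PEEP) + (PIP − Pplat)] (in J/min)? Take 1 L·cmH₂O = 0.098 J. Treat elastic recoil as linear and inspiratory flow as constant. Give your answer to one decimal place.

Per-breath work = Vt × [½(Pplat−PEEP) + (PIP−Pplat)] = 0.350 × [0.5×10.0 + 5.0] = 0.350 × 10.0 = 3.5 L·cmH2O.
Power = 13 × 3.5 = 45.5 L·cmH2O/min.
× 0.098 J/(L·cmH2O) → 4.459 J/min.

4.5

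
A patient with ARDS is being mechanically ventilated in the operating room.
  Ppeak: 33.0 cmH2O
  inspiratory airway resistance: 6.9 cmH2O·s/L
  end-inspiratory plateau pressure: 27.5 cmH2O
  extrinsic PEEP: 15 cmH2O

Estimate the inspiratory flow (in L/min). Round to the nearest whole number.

flow = (PIP − Pplat) / Raw = (33.0 − 27.5) / 6.9 = 0.7971 L/s × 60 = 47.826 L/min.

48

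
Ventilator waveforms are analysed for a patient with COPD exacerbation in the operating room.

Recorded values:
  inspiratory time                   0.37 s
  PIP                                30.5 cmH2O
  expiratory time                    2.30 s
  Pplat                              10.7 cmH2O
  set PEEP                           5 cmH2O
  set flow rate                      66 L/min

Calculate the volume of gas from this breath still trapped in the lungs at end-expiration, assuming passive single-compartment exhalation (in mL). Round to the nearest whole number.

Flow: 66 L/min ÷ 60 = 1.1 L/s.
Vt = flow × Ti = 1.1 L/s × 0.37 s × 1000 mL/L = 407.0 mL.
R = (PIP − Pplat)/V̇ = (30.5 − 10.7) / 1.1 = 19.8/1.1 = 18.0 cmH2O·s/L.
C = Vt/(Pplat − PEEP) = 407.0 / (10.7 − 5) = 407.0/5.7 = 71.404 mL/cmH2O.
τ = R × C = 18.0 × 0.0714 L/cmH2O = 1.285 s.
Fraction remaining = e^(−Te/τ) = e^(−2.30/1.285) = 0.167.
Trapped volume = 407.0 × 0.167 = 67.969 mL.

68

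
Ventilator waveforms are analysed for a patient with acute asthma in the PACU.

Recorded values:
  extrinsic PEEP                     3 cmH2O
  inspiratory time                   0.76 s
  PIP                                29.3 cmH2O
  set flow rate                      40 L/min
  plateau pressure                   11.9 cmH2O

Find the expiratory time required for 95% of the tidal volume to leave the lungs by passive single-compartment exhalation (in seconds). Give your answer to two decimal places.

Flow: 40 L/min ÷ 60 = 0.6667 L/s.
Vt = flow × Ti = 0.6667 L/s × 0.76 s × 1000 mL/L = 506.69 mL.
R = (PIP − Pplat)/V̇ = (29.3 − 11.9) / 0.6667 = 17.4/0.6667 = 26.099 cmH2O·s/L.
C = Vt/(Pplat − PEEP) = 506.69 / (11.9 − 3) = 506.69/8.9 = 56.931 mL/cmH2O.
τ = R × C = 26.099 × 0.05693 L/cmH2O = 1.486 s.
t = −τ·ln(1 − 0.95) = −1.486·ln(0.05) = 4.452 s.

4.45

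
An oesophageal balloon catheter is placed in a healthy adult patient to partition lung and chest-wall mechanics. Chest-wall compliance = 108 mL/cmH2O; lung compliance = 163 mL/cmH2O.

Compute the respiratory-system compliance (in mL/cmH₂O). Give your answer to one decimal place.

65.0

Lung and chest wall are elastances in series: 1/Crs = 1/CL + 1/Ccw.
1/Crs = 1/163 + 1/108 = 0.01539.
Crs = 64.977 mL/cmH2O.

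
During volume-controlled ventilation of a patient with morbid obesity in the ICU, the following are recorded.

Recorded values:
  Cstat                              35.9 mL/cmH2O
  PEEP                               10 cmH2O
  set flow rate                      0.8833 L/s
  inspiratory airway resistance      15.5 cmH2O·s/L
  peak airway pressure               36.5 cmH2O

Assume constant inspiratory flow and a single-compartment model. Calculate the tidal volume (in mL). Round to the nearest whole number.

460

Equation of motion (constant flow): PIP = Vt/C + R·V̇ + PEEP.
Vt/C = PIP − R·V̇ − PEEP = 36.5 − 13.691 − 10 = 12.809 cmH2O.
Vt = C × 12.809 = 35.9 × 12.809 = 459.84 mL.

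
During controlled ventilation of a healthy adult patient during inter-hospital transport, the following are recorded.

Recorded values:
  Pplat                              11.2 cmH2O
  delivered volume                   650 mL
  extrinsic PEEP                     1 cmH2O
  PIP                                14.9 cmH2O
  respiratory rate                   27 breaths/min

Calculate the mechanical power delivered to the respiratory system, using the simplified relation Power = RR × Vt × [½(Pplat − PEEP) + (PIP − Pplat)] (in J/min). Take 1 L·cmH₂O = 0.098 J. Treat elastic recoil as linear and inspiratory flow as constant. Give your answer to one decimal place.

15.1

Per-breath work = Vt × [½(Pplat−PEEP) + (PIP−Pplat)] = 0.650 × [0.5×10.2 + 3.7] = 0.650 × 8.8 = 5.72 L·cmH2O.
Power = 27 × 5.72 = 154.44 L·cmH2O/min.
× 0.098 J/(L·cmH2O) → 15.135 J/min.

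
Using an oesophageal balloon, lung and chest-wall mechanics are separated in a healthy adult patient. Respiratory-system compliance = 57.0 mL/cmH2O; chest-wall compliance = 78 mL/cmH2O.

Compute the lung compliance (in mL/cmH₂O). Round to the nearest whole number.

1/CL = 1/Crs − 1/Ccw.
1/CL = 1/57.0 − 1/78 = 0.004723.
CL = 211.73 mL/cmH2O.

212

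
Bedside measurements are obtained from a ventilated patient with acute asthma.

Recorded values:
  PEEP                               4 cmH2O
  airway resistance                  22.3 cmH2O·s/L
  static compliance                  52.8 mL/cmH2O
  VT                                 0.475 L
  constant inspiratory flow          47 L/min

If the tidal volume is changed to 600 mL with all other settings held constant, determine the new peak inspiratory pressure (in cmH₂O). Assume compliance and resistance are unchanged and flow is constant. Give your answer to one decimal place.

Flow: 47 L/min ÷ 60 = 0.7833 L/s.
PIP = Vt/C + R·V̇ + PEEP (constant-flow equation of motion).
Only the elastic term changes: ΔPIP = ΔVt / C = (600 − 475) / 52.8 = 2.367 cmH2O.
Original PIP = 475/52.8 + 22.3×0.7833 + 4 = 30.464 cmH2O; new PIP = 30.464 + (2.367) = 32.831 cmH2O.

32.8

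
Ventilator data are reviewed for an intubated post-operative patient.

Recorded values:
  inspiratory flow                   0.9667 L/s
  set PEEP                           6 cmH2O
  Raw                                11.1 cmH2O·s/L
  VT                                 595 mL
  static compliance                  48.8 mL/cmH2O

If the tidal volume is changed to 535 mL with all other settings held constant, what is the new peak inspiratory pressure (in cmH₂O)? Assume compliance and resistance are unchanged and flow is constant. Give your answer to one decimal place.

27.7

PIP = Vt/C + R·V̇ + PEEP (constant-flow equation of motion).
Only the elastic term changes: ΔPIP = ΔVt / C = (535 − 595) / 48.8 = -1.23 cmH2O.
Original PIP = 595/48.8 + 11.1×0.9667 + 6 = 28.923 cmH2O; new PIP = 28.923 + (-1.23) = 27.693 cmH2O.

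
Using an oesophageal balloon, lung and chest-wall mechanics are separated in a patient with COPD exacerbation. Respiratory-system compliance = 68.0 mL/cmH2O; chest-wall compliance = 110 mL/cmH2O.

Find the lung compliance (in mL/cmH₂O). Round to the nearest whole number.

178

1/CL = 1/Crs − 1/Ccw.
1/CL = 1/68.0 − 1/110 = 0.005615.
CL = 178.09 mL/cmH2O.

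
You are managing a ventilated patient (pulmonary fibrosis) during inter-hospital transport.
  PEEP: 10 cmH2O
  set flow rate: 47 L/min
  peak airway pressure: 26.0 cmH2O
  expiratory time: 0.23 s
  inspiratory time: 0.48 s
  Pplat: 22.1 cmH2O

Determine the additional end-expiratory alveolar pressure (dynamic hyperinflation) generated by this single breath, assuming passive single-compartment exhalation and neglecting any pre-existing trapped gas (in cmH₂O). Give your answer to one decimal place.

2.7

Flow: 47 L/min ÷ 60 = 0.7833 L/s.
Vt = flow × Ti = 0.7833 L/s × 0.48 s × 1000 mL/L = 375.98 mL.
R = (PIP − Pplat)/V̇ = (26.0 − 22.1) / 0.7833 = 3.9/0.7833 = 4.979 cmH2O·s/L.
C = Vt/(Pplat − PEEP) = 375.98 / (22.1 − 10) = 375.98/12.1 = 31.073 mL/cmH2O.
τ = R × C = 4.979 × 0.03107 L/cmH2O = 0.1547 s.
Fraction remaining = e^(−Te/τ) = e^(−0.23/0.1547) = 0.2261; trapped volume = 375.98 × 0.2261 = 85.009 mL.
Additional alveolar pressure from trapping ≈ V_trapped / C = 85.009 / 31.073 = 2.736 cmH2O.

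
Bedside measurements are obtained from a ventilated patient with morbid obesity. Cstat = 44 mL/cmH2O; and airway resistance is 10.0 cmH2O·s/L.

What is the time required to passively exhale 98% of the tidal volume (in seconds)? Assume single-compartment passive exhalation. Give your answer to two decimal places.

1.72

τ = R × C = 10.0 × 44 mL/cmH2O = 10.0 × 0.044 L/cmH2O = 0.44 s.
Exhaled fraction f = 1 − e^(−t/τ) → t = −τ·ln(1 − f) = −0.44·ln(0.02) = 1.721 s.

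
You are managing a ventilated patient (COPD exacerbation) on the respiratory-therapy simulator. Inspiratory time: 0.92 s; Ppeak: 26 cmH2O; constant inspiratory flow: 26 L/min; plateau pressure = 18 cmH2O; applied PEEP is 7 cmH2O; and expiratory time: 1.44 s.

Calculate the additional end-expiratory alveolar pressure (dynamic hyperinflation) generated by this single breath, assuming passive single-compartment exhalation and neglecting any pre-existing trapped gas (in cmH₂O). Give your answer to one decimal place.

1.3

Flow: 26 L/min ÷ 60 = 0.4333 L/s.
Vt = flow × Ti = 0.4333 L/s × 0.92 s × 1000 mL/L = 398.64 mL.
R = (PIP − Pplat)/V̇ = (26 − 18) / 0.4333 = 8.0/0.4333 = 18.463 cmH2O·s/L.
C = Vt/(Pplat − PEEP) = 398.64 / (18 − 7) = 398.64/11.0 = 36.24 mL/cmH2O.
τ = R × C = 18.463 × 0.03624 L/cmH2O = 0.6691 s.
Fraction remaining = e^(−Te/τ) = e^(−1.44/0.6691) = 0.1162; trapped volume = 398.64 × 0.1162 = 46.322 mL.
Additional alveolar pressure from trapping ≈ V_trapped / C = 46.322 / 36.24 = 1.278 cmH2O.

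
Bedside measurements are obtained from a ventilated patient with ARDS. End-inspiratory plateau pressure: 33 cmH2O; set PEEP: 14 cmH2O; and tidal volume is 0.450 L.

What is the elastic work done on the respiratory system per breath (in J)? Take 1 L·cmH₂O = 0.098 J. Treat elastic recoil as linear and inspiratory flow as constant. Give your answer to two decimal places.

0.42

Elastic work ≈ ½ × (Pplat − PEEP) × Vt = 0.5 × (33 − 14) × 0.450 L = 0.5 × 19.0 × 0.450 = 4.275 L·cmH2O.
× 0.098 J/(L·cmH2O) → 0.419 J.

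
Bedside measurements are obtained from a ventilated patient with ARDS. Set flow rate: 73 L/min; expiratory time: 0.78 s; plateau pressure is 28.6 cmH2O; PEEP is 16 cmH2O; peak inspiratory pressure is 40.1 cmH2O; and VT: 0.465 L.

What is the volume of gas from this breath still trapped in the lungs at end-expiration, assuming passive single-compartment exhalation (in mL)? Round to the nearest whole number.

50

Flow: 73 L/min ÷ 60 = 1.2167 L/s.
R = (PIP − Pplat)/V̇ = (40.1 − 28.6) / 1.2167 = 11.5/1.2167 = 9.452 cmH2O·s/L.
C = Vt/(Pplat − PEEP) = 465.0 / (28.6 − 16) = 465.0/12.6 = 36.905 mL/cmH2O.
τ = R × C = 9.452 × 0.03691 L/cmH2O = 0.3489 s.
Fraction remaining = e^(−Te/τ) = e^(−0.78/0.3489) = 0.1069.
Trapped volume = 465.0 × 0.1069 = 49.709 mL.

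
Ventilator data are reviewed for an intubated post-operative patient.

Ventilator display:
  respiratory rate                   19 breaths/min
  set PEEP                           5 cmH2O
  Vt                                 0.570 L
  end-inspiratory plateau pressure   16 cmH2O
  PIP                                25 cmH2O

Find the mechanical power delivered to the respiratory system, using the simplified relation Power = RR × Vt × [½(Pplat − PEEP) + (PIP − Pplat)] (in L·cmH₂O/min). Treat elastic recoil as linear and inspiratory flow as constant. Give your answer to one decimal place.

Per-breath work = Vt × [½(Pplat−PEEP) + (PIP−Pplat)] = 0.570 × [0.5×11.0 + 9.0] = 0.570 × 14.5 = 8.265 L·cmH2O.
Power = 19 × 8.265 = 157.04 L·cmH2O/min.

157.0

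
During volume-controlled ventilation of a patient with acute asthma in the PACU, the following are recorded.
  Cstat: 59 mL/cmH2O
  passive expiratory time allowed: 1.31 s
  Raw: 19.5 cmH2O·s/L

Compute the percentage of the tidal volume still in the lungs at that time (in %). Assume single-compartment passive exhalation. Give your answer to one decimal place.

τ = R × C = 19.5 × 59 mL/cmH2O = 19.5 × 0.059 L/cmH2O = 1.151 s.
Passive exhalation: V(t)/V₀ = e^(−t/τ) = e^(−1.31/1.151) = 0.3204.
Fraction remaining = 0.3204 → 32.04%.

32.0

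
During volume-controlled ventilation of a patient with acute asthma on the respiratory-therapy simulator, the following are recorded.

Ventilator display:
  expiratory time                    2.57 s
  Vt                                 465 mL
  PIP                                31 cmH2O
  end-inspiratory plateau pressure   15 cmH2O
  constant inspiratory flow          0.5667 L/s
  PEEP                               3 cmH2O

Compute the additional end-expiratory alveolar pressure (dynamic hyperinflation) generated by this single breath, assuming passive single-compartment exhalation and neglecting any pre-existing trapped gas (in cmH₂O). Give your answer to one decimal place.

1.1

R = (PIP − Pplat)/V̇ = (31 − 15) / 0.5667 = 16.0/0.5667 = 28.234 cmH2O·s/L.
C = Vt/(Pplat − PEEP) = 465.0 / (15 − 3) = 465.0/12.0 = 38.75 mL/cmH2O.
τ = R × C = 28.234 × 0.03875 L/cmH2O = 1.094 s.
Fraction remaining = e^(−Te/τ) = e^(−2.57/1.094) = 0.09545; trapped volume = 465.0 × 0.09545 = 44.384 mL.
Additional alveolar pressure from trapping ≈ V_trapped / C = 44.384 / 38.75 = 1.145 cmH2O.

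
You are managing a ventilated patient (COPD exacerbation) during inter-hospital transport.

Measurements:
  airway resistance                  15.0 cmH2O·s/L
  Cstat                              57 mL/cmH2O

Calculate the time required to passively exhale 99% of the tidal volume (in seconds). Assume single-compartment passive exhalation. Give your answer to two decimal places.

τ = R × C = 15.0 × 57 mL/cmH2O = 15.0 × 0.057 L/cmH2O = 0.855 s.
Exhaled fraction f = 1 − e^(−t/τ) → t = −τ·ln(1 − f) = −0.855·ln(0.01) = 3.937 s.

3.94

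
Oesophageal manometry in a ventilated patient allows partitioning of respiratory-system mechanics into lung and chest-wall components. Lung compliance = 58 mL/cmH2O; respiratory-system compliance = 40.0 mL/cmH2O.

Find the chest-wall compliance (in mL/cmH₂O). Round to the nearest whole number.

129

1/Ccw = 1/Crs − 1/CL.
1/Ccw = 1/40.0 − 1/58 = 0.007759.
Ccw = 128.88 mL/cmH2O.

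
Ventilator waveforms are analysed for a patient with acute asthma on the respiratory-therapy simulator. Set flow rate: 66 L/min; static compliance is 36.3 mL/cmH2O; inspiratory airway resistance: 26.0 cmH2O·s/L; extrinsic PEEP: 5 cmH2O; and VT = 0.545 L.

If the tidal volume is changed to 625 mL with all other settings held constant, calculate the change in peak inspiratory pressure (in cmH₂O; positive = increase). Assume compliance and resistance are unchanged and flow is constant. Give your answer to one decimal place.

PIP = Vt/C + R·V̇ + PEEP (constant-flow equation of motion).
Only the elastic term changes: ΔPIP = ΔVt / C = (625 − 545) / 36.3 = 2.204 cmH2O.

2.2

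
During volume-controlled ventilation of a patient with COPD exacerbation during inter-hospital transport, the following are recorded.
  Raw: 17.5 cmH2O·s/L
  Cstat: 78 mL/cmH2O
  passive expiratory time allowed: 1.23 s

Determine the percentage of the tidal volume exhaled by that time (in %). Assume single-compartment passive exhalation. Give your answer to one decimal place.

59.4

τ = R × C = 17.5 × 78 mL/cmH2O = 17.5 × 0.078 L/cmH2O = 1.365 s.
Passive exhalation: V(t)/V₀ = e^(−t/τ) = e^(−1.23/1.365) = 0.4061.
Fraction exhaled = 1 − 0.4061 = 0.5939 → 59.39%.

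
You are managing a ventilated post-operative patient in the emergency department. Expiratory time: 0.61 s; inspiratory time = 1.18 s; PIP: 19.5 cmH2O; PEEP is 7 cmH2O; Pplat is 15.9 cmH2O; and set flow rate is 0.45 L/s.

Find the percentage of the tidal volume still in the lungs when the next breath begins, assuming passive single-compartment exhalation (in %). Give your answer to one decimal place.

27.9

Vt = flow × Ti = 0.45 L/s × 1.18 s × 1000 mL/L = 531.0 mL.
R = (PIP − Pplat)/V̇ = (19.5 − 15.9) / 0.45 = 3.6/0.45 = 8.0 cmH2O·s/L.
C = Vt/(Pplat − PEEP) = 531.0 / (15.9 − 7) = 531.0/8.9 = 59.663 mL/cmH2O.
τ = R × C = 8.0 × 0.05966 L/cmH2O = 0.4773 s.
Fraction remaining at end-expiration = e^(−Te/τ) = e^(−0.61/0.4773) = 0.2786 → 27.86%.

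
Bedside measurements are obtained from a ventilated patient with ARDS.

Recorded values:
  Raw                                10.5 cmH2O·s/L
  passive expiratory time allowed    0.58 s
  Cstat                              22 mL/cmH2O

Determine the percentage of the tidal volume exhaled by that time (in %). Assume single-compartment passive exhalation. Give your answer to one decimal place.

91.9

τ = R × C = 10.5 × 22 mL/cmH2O = 10.5 × 0.022 L/cmH2O = 0.231 s.
Passive exhalation: V(t)/V₀ = e^(−t/τ) = e^(−0.58/0.231) = 0.0812.
Fraction exhaled = 1 − 0.0812 = 0.9188 → 91.88%.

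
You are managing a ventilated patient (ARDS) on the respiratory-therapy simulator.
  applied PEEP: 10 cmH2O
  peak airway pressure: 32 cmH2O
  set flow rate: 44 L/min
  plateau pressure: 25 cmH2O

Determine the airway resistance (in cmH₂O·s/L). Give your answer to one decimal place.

9.5

Flow: 44 L/min ÷ 60 = 0.7333 L/s.
Raw = (PIP − Pplat) / flow = (32 − 25) / 0.7333 = 7.0 / 0.7333 = 9.546 cmH2O·s/L.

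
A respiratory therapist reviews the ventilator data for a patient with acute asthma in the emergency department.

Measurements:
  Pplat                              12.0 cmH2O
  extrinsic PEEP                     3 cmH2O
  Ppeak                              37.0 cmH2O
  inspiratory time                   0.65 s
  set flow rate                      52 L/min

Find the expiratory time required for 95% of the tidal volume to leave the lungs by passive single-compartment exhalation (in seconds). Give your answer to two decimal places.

5.41

Flow: 52 L/min ÷ 60 = 0.8667 L/s.
Vt = flow × Ti = 0.8667 L/s × 0.65 s × 1000 mL/L = 563.36 mL.
R = (PIP − Pplat)/V̇ = (37.0 − 12.0) / 0.8667 = 25.0/0.8667 = 28.845 cmH2O·s/L.
C = Vt/(Pplat − PEEP) = 563.36 / (12.0 − 3) = 563.36/9.0 = 62.596 mL/cmH2O.
τ = R × C = 28.845 × 0.0626 L/cmH2O = 1.806 s.
t = −τ·ln(1 − 0.95) = −1.806·ln(0.05) = 5.41 s.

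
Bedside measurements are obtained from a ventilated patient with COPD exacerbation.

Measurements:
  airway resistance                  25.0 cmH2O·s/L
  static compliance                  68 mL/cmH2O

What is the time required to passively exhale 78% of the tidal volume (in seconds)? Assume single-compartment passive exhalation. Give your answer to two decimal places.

τ = R × C = 25.0 × 68 mL/cmH2O = 25.0 × 0.068 L/cmH2O = 1.7 s.
Exhaled fraction f = 1 − e^(−t/τ) → t = −τ·ln(1 − f) = −1.7·ln(0.22) = 2.574 s.

2.57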